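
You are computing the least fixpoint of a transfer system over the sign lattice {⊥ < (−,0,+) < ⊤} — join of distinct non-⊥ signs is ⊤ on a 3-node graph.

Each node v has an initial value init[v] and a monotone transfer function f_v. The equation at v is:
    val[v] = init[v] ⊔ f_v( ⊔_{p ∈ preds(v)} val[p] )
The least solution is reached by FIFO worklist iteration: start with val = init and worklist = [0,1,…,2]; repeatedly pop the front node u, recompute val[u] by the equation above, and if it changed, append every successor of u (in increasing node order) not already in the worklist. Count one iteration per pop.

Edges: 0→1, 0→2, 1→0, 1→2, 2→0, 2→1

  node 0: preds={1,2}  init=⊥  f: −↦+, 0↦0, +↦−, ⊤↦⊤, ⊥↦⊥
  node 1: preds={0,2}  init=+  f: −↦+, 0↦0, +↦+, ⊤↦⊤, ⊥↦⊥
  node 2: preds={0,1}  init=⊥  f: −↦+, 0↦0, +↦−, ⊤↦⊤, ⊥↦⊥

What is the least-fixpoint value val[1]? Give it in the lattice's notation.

⊤

Worklist (7 pops):
  #1 pop 0: in=+ → − (was ⊥); enqueue []
  #2 pop 1: in=− → + (no change)
  #3 pop 2: in=⊤ → ⊤ (was ⊥); enqueue [0,1]
  #4 pop 0: in=⊤ → ⊤ (was −); enqueue [2]
  #5 pop 1: in=⊤ → ⊤ (was +); enqueue [0]
  #6 pop 2: in=⊤ → ⊤ (no change)
  #7 pop 0: in=⊤ → ⊤ (no change)

Fixpoint:
  val[0] = ⊤
  val[1] = ⊤
  val[2] = ⊤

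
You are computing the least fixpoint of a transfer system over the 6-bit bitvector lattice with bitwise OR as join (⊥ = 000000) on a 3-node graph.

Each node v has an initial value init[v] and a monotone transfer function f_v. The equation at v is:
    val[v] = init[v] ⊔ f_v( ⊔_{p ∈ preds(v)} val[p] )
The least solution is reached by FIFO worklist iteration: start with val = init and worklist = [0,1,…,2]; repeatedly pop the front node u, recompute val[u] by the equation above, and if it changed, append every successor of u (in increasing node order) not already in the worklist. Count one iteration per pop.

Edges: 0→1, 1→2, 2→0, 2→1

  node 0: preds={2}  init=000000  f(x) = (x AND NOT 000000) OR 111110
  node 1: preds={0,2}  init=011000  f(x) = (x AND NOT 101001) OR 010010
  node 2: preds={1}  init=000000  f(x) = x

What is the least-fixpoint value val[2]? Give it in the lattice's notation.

011110

Iteration log — 5 steps:
  step 1. node 0  ⊔preds=000000  new=111110  old=000000  +wl: 
  step 2. node 1  ⊔preds=111110  new=011110  old=011000  +wl: 
  step 3. node 2  ⊔preds=011110  new=011110  old=000000  +wl: 0,1
  step 4. node 0  ⊔preds=011110  new=111110  stable
  step 5. node 1  ⊔preds=111110  new=011110  stable

Least fixpoint reached:
  node 0: 111110
  node 1: 011110
  node 2: 011110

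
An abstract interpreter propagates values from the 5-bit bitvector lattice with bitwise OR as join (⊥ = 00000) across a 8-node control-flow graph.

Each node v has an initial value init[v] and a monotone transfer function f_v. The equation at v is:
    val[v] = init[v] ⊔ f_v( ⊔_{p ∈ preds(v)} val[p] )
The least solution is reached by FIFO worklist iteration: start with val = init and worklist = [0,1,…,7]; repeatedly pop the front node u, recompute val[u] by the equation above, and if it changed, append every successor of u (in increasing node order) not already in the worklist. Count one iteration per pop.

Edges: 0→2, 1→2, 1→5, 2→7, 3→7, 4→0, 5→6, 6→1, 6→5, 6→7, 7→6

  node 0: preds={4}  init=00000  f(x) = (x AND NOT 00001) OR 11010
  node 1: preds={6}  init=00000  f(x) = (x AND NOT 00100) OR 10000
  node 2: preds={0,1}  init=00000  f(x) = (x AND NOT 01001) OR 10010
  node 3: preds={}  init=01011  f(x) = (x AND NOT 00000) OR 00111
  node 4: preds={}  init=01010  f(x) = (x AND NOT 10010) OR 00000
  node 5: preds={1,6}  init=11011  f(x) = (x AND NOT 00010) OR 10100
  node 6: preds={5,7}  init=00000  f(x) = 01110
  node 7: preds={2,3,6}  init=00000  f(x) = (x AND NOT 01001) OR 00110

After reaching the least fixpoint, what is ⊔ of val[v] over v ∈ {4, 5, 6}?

Worklist (12 pops):
  #1 pop 0: in=01010 → 11010 (was 00000); enqueue []
  #2 pop 1: in=00000 → 10000 (was 00000); enqueue []
  #3 pop 2: in=11010 → 10010 (was 00000); enqueue []
  #4 pop 3: in=00000 → 01111 (was 01011); enqueue []
  #5 pop 4: in=00000 → 01010 (no change)
  #6 pop 5: in=10000 → 11111 (was 11011); enqueue []
  #7 pop 6: in=11111 → 01110 (was 00000); enqueue [1,5]
  #8 pop 7: in=11111 → 10110 (was 00000); enqueue [6]
  #9 pop 1: in=01110 → 11010 (was 10000); enqueue [2]
  #10 pop 5: in=11110 → 11111 (no change)
  #11 pop 6: in=11111 → 01110 (no change)
  #12 pop 2: in=11010 → 10010 (no change)

Fixpoint:
  val[0] = 11010
  val[1] = 11010
  val[2] = 10010
  val[3] = 01111
  val[4] = 01010
  val[5] = 11111
  val[6] = 01110
  val[7] = 10110

11111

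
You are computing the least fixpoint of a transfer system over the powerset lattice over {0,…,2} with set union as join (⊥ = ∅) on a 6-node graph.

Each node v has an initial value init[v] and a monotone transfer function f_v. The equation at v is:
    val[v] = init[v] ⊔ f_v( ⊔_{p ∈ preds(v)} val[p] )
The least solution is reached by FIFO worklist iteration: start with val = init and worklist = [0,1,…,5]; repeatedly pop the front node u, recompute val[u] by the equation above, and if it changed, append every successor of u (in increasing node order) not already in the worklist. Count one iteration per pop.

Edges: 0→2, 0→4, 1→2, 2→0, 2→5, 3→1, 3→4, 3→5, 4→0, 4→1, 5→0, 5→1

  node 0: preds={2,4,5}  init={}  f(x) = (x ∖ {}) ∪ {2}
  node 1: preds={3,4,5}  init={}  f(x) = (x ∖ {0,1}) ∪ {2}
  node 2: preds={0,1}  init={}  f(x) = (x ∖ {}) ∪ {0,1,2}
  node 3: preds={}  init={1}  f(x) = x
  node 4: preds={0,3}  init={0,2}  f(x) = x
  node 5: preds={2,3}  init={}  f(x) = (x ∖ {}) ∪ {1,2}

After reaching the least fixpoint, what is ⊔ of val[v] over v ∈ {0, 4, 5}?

Trace (10 dequeues):
  [1] u=0 | in {0,2} | out {0,2} | prev {} | push {}
  [2] u=1 | in {0,1,2} | out {2} | prev {} | push {}
  [3] u=2 | in {0,2} | out {0,1,2} | prev {} | push {0}
  [4] u=3 | in {} | out {1} | ==
  [5] u=4 | in {0,1,2} | out {0,1,2} | prev {0,2} | push {1}
  [6] u=5 | in {0,1,2} | out {0,1,2} | prev {} | push {}
  [7] u=0 | in {0,1,2} | out {0,1,2} | prev {0,2} | push {2,4}
  [8] u=1 | in {0,1,2} | out {2} | ==
  [9] u=2 | in {0,1,2} | out {0,1,2} | ==
  [10] u=4 | in {0,1,2} | out {0,1,2} | ==

Converged values:
  [0] {0,1,2}
  [1] {2}
  [2] {0,1,2}
  [3] {1}
  [4] {0,1,2}
  [5] {0,1,2}

{0,1,2}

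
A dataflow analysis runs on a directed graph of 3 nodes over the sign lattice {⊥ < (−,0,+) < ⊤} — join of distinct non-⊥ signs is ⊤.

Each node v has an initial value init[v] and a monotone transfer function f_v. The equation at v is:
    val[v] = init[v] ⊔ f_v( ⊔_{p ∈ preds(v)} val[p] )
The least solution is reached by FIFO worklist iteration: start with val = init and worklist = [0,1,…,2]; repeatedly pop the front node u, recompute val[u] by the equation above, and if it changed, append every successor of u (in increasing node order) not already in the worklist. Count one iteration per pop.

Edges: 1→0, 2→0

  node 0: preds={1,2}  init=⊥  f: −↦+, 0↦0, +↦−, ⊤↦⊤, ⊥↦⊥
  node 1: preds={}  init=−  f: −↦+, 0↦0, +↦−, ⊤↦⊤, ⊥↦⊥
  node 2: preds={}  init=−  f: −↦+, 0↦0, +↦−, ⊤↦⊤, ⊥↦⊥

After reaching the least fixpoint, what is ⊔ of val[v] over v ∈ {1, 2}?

Iteration log — 3 steps:
  step 1. node 0  ⊔preds=−  new=+  old=⊥  +wl: 
  step 2. node 1  ⊔preds=⊥  new=−  stable
  step 3. node 2  ⊔preds=⊥  new=−  stable

Least fixpoint reached:
  node 0: +
  node 1: −
  node 2: −

−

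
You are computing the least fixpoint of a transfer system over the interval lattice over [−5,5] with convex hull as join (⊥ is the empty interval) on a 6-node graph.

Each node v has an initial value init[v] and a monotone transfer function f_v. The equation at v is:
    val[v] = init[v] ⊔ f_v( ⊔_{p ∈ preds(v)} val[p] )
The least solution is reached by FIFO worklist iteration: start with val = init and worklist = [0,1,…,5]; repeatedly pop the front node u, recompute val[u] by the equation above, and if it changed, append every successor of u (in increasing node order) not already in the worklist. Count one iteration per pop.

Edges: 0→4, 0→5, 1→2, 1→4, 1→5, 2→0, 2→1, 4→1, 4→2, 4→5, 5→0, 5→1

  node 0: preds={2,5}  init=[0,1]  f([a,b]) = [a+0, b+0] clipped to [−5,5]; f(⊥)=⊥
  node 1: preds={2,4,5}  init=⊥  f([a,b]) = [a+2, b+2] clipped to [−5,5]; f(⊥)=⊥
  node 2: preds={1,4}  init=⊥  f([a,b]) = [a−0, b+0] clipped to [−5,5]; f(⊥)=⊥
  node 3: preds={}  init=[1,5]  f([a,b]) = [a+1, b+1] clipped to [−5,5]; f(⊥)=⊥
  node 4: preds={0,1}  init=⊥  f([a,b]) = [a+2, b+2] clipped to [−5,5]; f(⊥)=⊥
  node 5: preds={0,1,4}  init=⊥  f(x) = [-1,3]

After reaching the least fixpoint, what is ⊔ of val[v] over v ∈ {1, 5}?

[-1,5]

Worklist (13 pops):
  #1 pop 0: in=⊥ → [0,1] (no change)
  #2 pop 1: in=⊥ → ⊥ (no change)
  #3 pop 2: in=⊥ → ⊥ (no change)
  #4 pop 3: in=⊥ → [1,5] (no change)
  #5 pop 4: in=[0,1] → [2,3] (was ⊥); enqueue [1,2]
  #6 pop 5: in=[0,3] → [-1,3] (was ⊥); enqueue [0]
  #7 pop 1: in=[-1,3] → [1,5] (was ⊥); enqueue [4,5]
  #8 pop 2: in=[1,5] → [1,5] (was ⊥); enqueue [1]
  #9 pop 0: in=[-1,5] → [-1,5] (was [0,1]); enqueue []
  #10 pop 4: in=[-1,5] → [1,5] (was [2,3]); enqueue [2]
  #11 pop 5: in=[-1,5] → [-1,3] (no change)
  #12 pop 1: in=[-1,5] → [1,5] (no change)
  #13 pop 2: in=[1,5] → [1,5] (no change)

Fixpoint:
  val[0] = [-1,5]
  val[1] = [1,5]
  val[2] = [1,5]
  val[3] = [1,5]
  val[4] = [1,5]
  val[5] = [-1,3]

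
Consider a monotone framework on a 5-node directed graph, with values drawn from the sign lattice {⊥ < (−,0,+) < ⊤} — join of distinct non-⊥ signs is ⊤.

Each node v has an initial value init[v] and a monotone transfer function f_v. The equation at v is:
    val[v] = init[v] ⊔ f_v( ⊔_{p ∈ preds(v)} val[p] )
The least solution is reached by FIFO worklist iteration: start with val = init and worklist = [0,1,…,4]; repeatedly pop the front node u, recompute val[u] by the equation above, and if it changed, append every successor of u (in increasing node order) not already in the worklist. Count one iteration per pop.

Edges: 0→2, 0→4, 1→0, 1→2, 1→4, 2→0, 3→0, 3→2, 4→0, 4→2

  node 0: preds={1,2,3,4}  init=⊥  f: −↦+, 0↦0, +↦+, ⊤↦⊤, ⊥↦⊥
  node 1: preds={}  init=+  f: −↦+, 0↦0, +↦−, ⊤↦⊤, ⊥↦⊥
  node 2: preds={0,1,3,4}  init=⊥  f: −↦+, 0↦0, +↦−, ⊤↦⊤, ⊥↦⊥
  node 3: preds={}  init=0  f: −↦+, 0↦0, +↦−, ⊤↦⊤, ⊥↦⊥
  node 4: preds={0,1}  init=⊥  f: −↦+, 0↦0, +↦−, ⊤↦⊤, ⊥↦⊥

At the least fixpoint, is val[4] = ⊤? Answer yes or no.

Iteration log — 7 steps:
  step 1. node 0  ⊔preds=⊤  new=⊤  old=⊥  +wl: 
  step 2. node 1  ⊔preds=⊥  new=+  stable
  step 3. node 2  ⊔preds=⊤  new=⊤  old=⊥  +wl: 0
  step 4. node 3  ⊔preds=⊥  new=0  stable
  step 5. node 4  ⊔preds=⊤  new=⊤  old=⊥  +wl: 2
  step 6. node 0  ⊔preds=⊤  new=⊤  stable
  step 7. node 2  ⊔preds=⊤  new=⊤  stable

Least fixpoint reached:
  node 0: ⊤
  node 1: +
  node 2: ⊤
  node 3: 0
  node 4: ⊤

yes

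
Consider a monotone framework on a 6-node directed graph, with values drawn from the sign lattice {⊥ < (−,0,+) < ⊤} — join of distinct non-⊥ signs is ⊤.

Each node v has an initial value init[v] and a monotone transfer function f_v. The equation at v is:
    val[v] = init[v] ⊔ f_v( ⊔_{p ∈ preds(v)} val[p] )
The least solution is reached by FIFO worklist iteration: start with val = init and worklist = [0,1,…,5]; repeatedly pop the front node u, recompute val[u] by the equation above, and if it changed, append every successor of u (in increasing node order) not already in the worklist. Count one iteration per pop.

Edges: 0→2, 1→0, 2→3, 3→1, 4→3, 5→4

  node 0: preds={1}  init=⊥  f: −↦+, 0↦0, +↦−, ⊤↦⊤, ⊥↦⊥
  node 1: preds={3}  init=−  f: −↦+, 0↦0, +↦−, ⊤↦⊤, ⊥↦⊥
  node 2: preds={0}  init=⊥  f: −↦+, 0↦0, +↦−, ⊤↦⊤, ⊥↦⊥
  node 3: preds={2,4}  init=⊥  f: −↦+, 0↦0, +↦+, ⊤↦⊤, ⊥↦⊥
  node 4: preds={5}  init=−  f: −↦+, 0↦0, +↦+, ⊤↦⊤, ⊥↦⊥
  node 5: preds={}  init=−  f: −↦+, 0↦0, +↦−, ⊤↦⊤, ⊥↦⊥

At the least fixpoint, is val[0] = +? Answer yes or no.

Iteration log — 12 steps:
  step 1. node 0  ⊔preds=−  new=+  old=⊥  +wl: 
  step 2. node 1  ⊔preds=⊥  new=−  stable
  step 3. node 2  ⊔preds=+  new=−  old=⊥  +wl: 
  step 4. node 3  ⊔preds=−  new=+  old=⊥  +wl: 1
  step 5. node 4  ⊔preds=−  new=⊤  old=−  +wl: 3
  step 6. node 5  ⊔preds=⊥  new=−  stable
  step 7. node 1  ⊔preds=+  new=−  stable
  step 8. node 3  ⊔preds=⊤  new=⊤  old=+  +wl: 1
  step 9. node 1  ⊔preds=⊤  new=⊤  old=−  +wl: 0
  step 10. node 0  ⊔preds=⊤  new=⊤  old=+  +wl: 2
  step 11. node 2  ⊔preds=⊤  new=⊤  old=−  +wl: 3
  step 12. node 3  ⊔preds=⊤  new=⊤  stable

Least fixpoint reached:
  node 0: ⊤
  node 1: ⊤
  node 2: ⊤
  node 3: ⊤
  node 4: ⊤
  node 5: −

no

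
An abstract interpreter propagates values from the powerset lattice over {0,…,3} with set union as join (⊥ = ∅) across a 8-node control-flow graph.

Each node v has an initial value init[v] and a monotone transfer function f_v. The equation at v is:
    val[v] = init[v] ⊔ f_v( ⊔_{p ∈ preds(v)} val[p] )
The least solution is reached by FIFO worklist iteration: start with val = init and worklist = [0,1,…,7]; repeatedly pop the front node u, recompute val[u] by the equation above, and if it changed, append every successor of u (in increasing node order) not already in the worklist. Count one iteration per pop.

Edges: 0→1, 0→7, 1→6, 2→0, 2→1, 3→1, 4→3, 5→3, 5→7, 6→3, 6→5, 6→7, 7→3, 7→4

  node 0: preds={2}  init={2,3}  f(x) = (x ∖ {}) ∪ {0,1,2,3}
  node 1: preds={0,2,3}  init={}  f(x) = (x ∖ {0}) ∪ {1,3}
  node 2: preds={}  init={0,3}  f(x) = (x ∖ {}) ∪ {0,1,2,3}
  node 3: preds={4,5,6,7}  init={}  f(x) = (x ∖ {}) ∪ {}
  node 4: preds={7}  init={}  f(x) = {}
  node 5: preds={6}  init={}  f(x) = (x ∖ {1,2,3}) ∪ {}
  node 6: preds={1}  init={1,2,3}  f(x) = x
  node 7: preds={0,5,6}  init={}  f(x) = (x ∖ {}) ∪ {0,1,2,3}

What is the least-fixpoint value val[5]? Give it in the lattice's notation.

Worklist (13 pops):
  #1 pop 0: in={0,3} → {0,1,2,3} (was {2,3}); enqueue []
  #2 pop 1: in={0,1,2,3} → {1,2,3} (was {}); enqueue []
  #3 pop 2: in={} → {0,1,2,3} (was {0,3}); enqueue [0,1]
  #4 pop 3: in={1,2,3} → {1,2,3} (was {}); enqueue []
  #5 pop 4: in={} → {} (no change)
  #6 pop 5: in={1,2,3} → {} (no change)
  #7 pop 6: in={1,2,3} → {1,2,3} (no change)
  #8 pop 7: in={0,1,2,3} → {0,1,2,3} (was {}); enqueue [3,4]
  #9 pop 0: in={0,1,2,3} → {0,1,2,3} (no change)
  #10 pop 1: in={0,1,2,3} → {1,2,3} (no change)
  #11 pop 3: in={0,1,2,3} → {0,1,2,3} (was {1,2,3}); enqueue [1]
  #12 pop 4: in={0,1,2,3} → {} (no change)
  #13 pop 1: in={0,1,2,3} → {1,2,3} (no change)

Fixpoint:
  val[0] = {0,1,2,3}
  val[1] = {1,2,3}
  val[2] = {0,1,2,3}
  val[3] = {0,1,2,3}
  val[4] = {}
  val[5] = {}
  val[6] = {1,2,3}
  val[7] = {0,1,2,3}

{}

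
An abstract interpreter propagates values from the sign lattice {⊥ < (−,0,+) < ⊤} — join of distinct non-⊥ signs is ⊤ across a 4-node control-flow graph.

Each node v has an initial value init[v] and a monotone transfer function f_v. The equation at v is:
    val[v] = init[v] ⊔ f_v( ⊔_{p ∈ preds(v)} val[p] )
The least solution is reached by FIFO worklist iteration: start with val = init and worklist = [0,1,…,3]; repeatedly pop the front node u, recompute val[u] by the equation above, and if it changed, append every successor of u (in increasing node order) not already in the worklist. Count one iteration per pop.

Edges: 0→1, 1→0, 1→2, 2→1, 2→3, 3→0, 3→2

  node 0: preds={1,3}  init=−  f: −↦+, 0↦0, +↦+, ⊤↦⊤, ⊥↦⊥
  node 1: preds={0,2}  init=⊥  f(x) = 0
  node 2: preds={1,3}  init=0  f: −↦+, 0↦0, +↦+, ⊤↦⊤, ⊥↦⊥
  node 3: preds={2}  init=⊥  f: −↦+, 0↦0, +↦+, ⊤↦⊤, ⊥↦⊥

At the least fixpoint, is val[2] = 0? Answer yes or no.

Worklist (7 pops):
  #1 pop 0: in=⊥ → − (no change)
  #2 pop 1: in=⊤ → 0 (was ⊥); enqueue [0]
  #3 pop 2: in=0 → 0 (no change)
  #4 pop 3: in=0 → 0 (was ⊥); enqueue [2]
  #5 pop 0: in=0 → ⊤ (was −); enqueue [1]
  #6 pop 2: in=0 → 0 (no change)
  #7 pop 1: in=⊤ → 0 (no change)

Fixpoint:
  val[0] = ⊤
  val[1] = 0
  val[2] = 0
  val[3] = 0

yes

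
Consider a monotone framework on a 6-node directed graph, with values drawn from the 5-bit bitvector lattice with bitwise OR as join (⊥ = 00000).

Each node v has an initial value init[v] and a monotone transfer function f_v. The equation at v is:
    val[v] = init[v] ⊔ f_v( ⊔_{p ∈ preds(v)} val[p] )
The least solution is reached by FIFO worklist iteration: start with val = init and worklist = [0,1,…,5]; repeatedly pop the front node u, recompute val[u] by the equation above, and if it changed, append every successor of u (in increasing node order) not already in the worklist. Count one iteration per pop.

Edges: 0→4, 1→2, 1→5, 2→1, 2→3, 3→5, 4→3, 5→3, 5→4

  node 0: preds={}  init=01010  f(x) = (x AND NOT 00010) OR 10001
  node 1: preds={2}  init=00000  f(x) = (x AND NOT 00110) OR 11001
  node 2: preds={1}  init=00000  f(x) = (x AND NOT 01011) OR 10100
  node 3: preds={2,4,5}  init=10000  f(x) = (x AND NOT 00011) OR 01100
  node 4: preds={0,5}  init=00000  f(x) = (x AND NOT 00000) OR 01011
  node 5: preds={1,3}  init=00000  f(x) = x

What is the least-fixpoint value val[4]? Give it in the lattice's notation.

11111

Iteration log — 10 steps:
  step 1. node 0  ⊔preds=00000  new=11011  old=01010  +wl: 
  step 2. node 1  ⊔preds=00000  new=11001  old=00000  +wl: 
  step 3. node 2  ⊔preds=11001  new=10100  old=00000  +wl: 1
  step 4. node 3  ⊔preds=10100  new=11100  old=10000  +wl: 
  step 5. node 4  ⊔preds=11011  new=11011  old=00000  +wl: 3
  step 6. node 5  ⊔preds=11101  new=11101  old=00000  +wl: 4
  step 7. node 1  ⊔preds=10100  new=11001  stable
  step 8. node 3  ⊔preds=11111  new=11100  stable
  step 9. node 4  ⊔preds=11111  new=11111  old=11011  +wl: 3
  step 10. node 3  ⊔preds=11111  new=11100  stable

Least fixpoint reached:
  node 0: 11011
  node 1: 11001
  node 2: 10100
  node 3: 11100
  node 4: 11111
  node 5: 11101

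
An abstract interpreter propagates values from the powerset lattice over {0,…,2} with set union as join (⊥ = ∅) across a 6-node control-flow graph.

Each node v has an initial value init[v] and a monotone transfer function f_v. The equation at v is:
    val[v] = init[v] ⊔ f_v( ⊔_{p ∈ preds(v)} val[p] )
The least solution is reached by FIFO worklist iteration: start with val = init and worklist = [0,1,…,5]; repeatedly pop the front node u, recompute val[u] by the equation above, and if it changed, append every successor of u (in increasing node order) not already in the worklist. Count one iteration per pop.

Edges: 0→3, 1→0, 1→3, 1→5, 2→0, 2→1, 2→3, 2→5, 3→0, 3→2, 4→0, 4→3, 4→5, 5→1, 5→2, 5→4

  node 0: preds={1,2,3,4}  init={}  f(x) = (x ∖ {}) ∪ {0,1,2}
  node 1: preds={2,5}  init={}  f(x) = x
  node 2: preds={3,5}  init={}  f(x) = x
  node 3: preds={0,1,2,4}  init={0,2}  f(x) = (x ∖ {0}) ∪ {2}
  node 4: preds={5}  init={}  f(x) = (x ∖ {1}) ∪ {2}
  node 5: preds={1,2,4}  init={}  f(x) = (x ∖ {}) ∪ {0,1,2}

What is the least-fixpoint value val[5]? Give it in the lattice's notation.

{0,1,2}

Trace (15 dequeues):
  [1] u=0 | in {0,2} | out {0,1,2} | prev {} | push {}
  [2] u=1 | in {} | out {} | ==
  [3] u=2 | in {0,2} | out {0,2} | prev {} | push {0,1}
  [4] u=3 | in {0,1,2} | out {0,1,2} | prev {0,2} | push {2}
  [5] u=4 | in {} | out {2} | prev {} | push {3}
  [6] u=5 | in {0,2} | out {0,1,2} | prev {} | push {4}
  [7] u=0 | in {0,1,2} | out {0,1,2} | ==
  [8] u=1 | in {0,1,2} | out {0,1,2} | prev {} | push {0,5}
  [9] u=2 | in {0,1,2} | out {0,1,2} | prev {0,2} | push {1}
  [10] u=3 | in {0,1,2} | out {0,1,2} | ==
  [11] u=4 | in {0,1,2} | out {0,2} | prev {2} | push {3}
  [12] u=0 | in {0,1,2} | out {0,1,2} | ==
  [13] u=5 | in {0,1,2} | out {0,1,2} | ==
  [14] u=1 | in {0,1,2} | out {0,1,2} | ==
  [15] u=3 | in {0,1,2} | out {0,1,2} | ==

Converged values:
  [0] {0,1,2}
  [1] {0,1,2}
  [2] {0,1,2}
  [3] {0,1,2}
  [4] {0,2}
  [5] {0,1,2}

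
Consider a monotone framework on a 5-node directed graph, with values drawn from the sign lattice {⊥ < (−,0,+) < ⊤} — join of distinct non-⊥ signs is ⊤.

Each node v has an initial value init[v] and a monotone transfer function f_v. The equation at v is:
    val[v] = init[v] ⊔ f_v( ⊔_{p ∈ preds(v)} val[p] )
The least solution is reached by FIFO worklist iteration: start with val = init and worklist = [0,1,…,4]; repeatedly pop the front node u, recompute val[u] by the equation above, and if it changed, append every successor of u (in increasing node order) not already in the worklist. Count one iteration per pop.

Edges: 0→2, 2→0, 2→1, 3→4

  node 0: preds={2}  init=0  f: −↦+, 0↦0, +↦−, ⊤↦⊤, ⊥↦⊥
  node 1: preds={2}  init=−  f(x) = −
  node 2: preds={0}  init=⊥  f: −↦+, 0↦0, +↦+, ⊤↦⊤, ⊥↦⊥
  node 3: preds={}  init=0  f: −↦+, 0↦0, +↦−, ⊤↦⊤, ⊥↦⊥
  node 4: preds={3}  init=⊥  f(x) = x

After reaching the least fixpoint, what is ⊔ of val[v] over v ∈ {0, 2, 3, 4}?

Worklist (7 pops):
  #1 pop 0: in=⊥ → 0 (no change)
  #2 pop 1: in=⊥ → − (no change)
  #3 pop 2: in=0 → 0 (was ⊥); enqueue [0,1]
  #4 pop 3: in=⊥ → 0 (no change)
  #5 pop 4: in=0 → 0 (was ⊥); enqueue []
  #6 pop 0: in=0 → 0 (no change)
  #7 pop 1: in=0 → − (no change)

Fixpoint:
  val[0] = 0
  val[1] = −
  val[2] = 0
  val[3] = 0
  val[4] = 0

0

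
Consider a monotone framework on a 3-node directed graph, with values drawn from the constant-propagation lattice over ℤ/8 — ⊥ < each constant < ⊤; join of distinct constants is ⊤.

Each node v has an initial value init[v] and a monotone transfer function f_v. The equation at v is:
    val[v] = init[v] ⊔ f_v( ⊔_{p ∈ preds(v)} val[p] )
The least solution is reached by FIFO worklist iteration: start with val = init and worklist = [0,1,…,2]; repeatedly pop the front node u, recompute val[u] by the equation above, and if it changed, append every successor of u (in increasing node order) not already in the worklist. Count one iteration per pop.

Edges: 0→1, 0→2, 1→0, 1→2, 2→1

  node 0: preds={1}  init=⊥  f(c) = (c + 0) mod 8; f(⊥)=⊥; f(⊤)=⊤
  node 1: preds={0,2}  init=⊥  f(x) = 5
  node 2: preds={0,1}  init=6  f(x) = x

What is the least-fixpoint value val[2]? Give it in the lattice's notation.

⊤

Iteration log — 6 steps:
  step 1. node 0  ⊔preds=⊥  new=⊥  stable
  step 2. node 1  ⊔preds=6  new=5  old=⊥  +wl: 0
  step 3. node 2  ⊔preds=5  new=⊤  old=6  +wl: 1
  step 4. node 0  ⊔preds=5  new=5  old=⊥  +wl: 2
  step 5. node 1  ⊔preds=⊤  new=5  stable
  step 6. node 2  ⊔preds=5  new=⊤  stable

Least fixpoint reached:
  node 0: 5
  node 1: 5
  node 2: ⊤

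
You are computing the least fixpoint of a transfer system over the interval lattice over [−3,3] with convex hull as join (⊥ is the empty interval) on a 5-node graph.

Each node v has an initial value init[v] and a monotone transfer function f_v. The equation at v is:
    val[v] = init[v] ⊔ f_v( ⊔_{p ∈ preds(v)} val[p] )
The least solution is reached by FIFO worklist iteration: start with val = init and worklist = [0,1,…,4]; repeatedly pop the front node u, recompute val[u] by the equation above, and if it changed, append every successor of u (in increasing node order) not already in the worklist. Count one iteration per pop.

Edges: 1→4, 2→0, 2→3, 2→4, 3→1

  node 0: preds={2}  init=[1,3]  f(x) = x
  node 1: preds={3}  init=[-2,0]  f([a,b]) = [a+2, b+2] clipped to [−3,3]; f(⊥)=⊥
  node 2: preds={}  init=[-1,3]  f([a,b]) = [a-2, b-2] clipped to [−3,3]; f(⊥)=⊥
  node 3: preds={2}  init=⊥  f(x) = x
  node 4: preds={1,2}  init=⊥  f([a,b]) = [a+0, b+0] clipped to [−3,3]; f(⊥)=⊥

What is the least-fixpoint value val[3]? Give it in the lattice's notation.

[-1,3]

Iteration log — 7 steps:
  step 1. node 0  ⊔preds=[-1,3]  new=[-1,3]  old=[1,3]  +wl: 
  step 2. node 1  ⊔preds=⊥  new=[-2,0]  stable
  step 3. node 2  ⊔preds=⊥  new=[-1,3]  stable
  step 4. node 3  ⊔preds=[-1,3]  new=[-1,3]  old=⊥  +wl: 1
  step 5. node 4  ⊔preds=[-2,3]  new=[-2,3]  old=⊥  +wl: 
  step 6. node 1  ⊔preds=[-1,3]  new=[-2,3]  old=[-2,0]  +wl: 4
  step 7. node 4  ⊔preds=[-2,3]  new=[-2,3]  stable

Least fixpoint reached:
  node 0: [-1,3]
  node 1: [-2,3]
  node 2: [-1,3]
  node 3: [-1,3]
  node 4: [-2,3]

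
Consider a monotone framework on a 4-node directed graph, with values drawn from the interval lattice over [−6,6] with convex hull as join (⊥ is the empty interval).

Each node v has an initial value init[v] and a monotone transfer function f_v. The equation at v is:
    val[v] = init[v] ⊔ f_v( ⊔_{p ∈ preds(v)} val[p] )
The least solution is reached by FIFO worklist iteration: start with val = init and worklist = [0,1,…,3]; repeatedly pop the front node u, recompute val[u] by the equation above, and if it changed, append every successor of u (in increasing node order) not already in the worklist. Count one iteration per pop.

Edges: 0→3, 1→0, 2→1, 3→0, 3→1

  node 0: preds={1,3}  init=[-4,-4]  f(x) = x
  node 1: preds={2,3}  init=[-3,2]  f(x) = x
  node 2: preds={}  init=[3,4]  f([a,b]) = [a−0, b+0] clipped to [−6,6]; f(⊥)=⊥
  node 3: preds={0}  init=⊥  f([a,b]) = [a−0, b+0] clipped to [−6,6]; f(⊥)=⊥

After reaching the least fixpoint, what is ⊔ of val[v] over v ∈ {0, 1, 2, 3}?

Iteration log — 9 steps:
  step 1. node 0  ⊔preds=[-3,2]  new=[-4,2]  old=[-4,-4]  +wl: 
  step 2. node 1  ⊔preds=[3,4]  new=[-3,4]  old=[-3,2]  +wl: 0
  step 3. node 2  ⊔preds=⊥  new=[3,4]  stable
  step 4. node 3  ⊔preds=[-4,2]  new=[-4,2]  old=⊥  +wl: 1
  step 5. node 0  ⊔preds=[-4,4]  new=[-4,4]  old=[-4,2]  +wl: 3
  step 6. node 1  ⊔preds=[-4,4]  new=[-4,4]  old=[-3,4]  +wl: 0
  step 7. node 3  ⊔preds=[-4,4]  new=[-4,4]  old=[-4,2]  +wl: 1
  step 8. node 0  ⊔preds=[-4,4]  new=[-4,4]  stable
  step 9. node 1  ⊔preds=[-4,4]  new=[-4,4]  stable

Least fixpoint reached:
  node 0: [-4,4]
  node 1: [-4,4]
  node 2: [3,4]
  node 3: [-4,4]

[-4,4]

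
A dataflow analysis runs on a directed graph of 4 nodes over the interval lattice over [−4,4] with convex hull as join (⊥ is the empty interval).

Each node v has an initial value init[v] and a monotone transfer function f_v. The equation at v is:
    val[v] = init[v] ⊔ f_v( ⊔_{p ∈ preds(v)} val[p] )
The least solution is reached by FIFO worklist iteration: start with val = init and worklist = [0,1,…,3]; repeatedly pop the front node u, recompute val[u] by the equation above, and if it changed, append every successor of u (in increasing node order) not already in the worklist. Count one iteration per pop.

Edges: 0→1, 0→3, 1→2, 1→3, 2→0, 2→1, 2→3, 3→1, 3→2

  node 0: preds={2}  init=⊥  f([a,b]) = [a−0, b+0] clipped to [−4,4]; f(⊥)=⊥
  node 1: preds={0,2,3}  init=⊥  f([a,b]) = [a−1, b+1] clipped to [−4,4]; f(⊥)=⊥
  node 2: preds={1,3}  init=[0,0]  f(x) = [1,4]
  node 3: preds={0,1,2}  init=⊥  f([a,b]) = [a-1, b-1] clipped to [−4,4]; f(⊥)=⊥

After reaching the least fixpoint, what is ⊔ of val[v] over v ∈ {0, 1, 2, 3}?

Worklist (11 pops):
  #1 pop 0: in=[0,0] → [0,0] (was ⊥); enqueue []
  #2 pop 1: in=[0,0] → [-1,1] (was ⊥); enqueue []
  #3 pop 2: in=[-1,1] → [0,4] (was [0,0]); enqueue [0,1]
  #4 pop 3: in=[-1,4] → [-2,3] (was ⊥); enqueue [2]
  #5 pop 0: in=[0,4] → [0,4] (was [0,0]); enqueue [3]
  #6 pop 1: in=[-2,4] → [-3,4] (was [-1,1]); enqueue []
  #7 pop 2: in=[-3,4] → [0,4] (no change)
  #8 pop 3: in=[-3,4] → [-4,3] (was [-2,3]); enqueue [1,2]
  #9 pop 1: in=[-4,4] → [-4,4] (was [-3,4]); enqueue [3]
  #10 pop 2: in=[-4,4] → [0,4] (no change)
  #11 pop 3: in=[-4,4] → [-4,3] (no change)

Fixpoint:
  val[0] = [0,4]
  val[1] = [-4,4]
  val[2] = [0,4]
  val[3] = [-4,3]

[-4,4]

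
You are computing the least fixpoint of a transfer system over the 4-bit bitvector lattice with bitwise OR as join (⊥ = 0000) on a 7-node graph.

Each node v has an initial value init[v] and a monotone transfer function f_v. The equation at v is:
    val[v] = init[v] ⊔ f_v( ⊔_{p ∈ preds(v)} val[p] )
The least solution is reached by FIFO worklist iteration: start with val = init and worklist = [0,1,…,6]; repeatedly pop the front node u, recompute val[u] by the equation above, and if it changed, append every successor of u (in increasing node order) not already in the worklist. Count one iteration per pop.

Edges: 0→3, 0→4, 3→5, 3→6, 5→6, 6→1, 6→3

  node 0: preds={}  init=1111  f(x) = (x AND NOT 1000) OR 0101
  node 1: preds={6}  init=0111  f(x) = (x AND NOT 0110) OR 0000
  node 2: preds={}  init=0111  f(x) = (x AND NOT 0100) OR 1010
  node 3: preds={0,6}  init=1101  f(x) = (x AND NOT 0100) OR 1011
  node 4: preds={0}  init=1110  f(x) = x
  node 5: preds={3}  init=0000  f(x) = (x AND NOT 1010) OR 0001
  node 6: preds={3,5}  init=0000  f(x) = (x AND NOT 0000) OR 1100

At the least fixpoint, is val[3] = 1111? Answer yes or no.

Worklist (9 pops):
  #1 pop 0: in=0000 → 1111 (no change)
  #2 pop 1: in=0000 → 0111 (no change)
  #3 pop 2: in=0000 → 1111 (was 0111); enqueue []
  #4 pop 3: in=1111 → 1111 (was 1101); enqueue []
  #5 pop 4: in=1111 → 1111 (was 1110); enqueue []
  #6 pop 5: in=1111 → 0101 (was 0000); enqueue []
  #7 pop 6: in=1111 → 1111 (was 0000); enqueue [1,3]
  #8 pop 1: in=1111 → 1111 (was 0111); enqueue []
  #9 pop 3: in=1111 → 1111 (no change)

Fixpoint:
  val[0] = 1111
  val[1] = 1111
  val[2] = 1111
  val[3] = 1111
  val[4] = 1111
  val[5] = 0101
  val[6] = 1111

yes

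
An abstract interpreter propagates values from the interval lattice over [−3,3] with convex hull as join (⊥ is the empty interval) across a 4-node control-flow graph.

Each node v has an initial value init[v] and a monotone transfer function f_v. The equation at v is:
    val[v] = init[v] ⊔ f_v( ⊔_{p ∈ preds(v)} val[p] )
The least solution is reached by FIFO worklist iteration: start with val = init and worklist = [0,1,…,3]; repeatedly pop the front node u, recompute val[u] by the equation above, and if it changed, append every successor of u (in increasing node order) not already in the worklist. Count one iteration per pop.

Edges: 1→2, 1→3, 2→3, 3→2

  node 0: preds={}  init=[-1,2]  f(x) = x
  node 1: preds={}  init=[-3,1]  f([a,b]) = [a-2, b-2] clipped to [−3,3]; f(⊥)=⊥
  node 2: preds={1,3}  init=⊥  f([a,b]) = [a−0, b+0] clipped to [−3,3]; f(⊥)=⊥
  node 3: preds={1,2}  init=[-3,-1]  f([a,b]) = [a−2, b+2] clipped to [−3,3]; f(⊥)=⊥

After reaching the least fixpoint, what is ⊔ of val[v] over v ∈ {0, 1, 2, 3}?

Trace (6 dequeues):
  [1] u=0 | in ⊥ | out [-1,2] | ==
  [2] u=1 | in ⊥ | out [-3,1] | ==
  [3] u=2 | in [-3,1] | out [-3,1] | prev ⊥ | push {}
  [4] u=3 | in [-3,1] | out [-3,3] | prev [-3,-1] | push {2}
  [5] u=2 | in [-3,3] | out [-3,3] | prev [-3,1] | push {3}
  [6] u=3 | in [-3,3] | out [-3,3] | ==

Converged values:
  [0] [-1,2]
  [1] [-3,1]
  [2] [-3,3]
  [3] [-3,3]

[-3,3]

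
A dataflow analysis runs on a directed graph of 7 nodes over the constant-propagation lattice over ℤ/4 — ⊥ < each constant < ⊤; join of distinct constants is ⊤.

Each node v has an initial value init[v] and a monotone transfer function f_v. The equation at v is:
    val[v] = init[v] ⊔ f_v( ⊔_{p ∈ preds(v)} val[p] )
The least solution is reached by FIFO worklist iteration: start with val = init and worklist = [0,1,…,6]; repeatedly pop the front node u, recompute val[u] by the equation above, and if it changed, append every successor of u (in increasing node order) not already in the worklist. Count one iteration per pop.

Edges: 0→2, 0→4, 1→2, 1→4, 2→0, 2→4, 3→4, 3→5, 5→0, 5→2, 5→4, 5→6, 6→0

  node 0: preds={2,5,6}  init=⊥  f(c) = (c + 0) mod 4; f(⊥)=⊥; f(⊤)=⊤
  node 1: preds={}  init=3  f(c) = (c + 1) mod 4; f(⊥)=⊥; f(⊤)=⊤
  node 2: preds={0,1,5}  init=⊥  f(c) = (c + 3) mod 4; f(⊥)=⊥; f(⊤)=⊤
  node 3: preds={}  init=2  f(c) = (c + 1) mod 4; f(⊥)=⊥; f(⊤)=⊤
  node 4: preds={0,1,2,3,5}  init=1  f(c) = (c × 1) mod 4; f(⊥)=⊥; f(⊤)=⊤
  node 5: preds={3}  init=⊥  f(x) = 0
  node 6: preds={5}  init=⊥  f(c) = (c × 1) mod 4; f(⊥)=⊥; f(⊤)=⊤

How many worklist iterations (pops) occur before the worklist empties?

11

Trace (11 dequeues):
  [1] u=0 | in ⊥ | out ⊥ | ==
  [2] u=1 | in ⊥ | out 3 | ==
  [3] u=2 | in 3 | out 2 | prev ⊥ | push {0}
  [4] u=3 | in ⊥ | out 2 | ==
  [5] u=4 | in ⊤ | out ⊤ | prev 1 | push {}
  [6] u=5 | in 2 | out 0 | prev ⊥ | push {2,4}
  [7] u=6 | in 0 | out 0 | prev ⊥ | push {}
  [8] u=0 | in ⊤ | out ⊤ | prev ⊥ | push {}
  [9] u=2 | in ⊤ | out ⊤ | prev 2 | push {0}
  [10] u=4 | in ⊤ | out ⊤ | ==
  [11] u=0 | in ⊤ | out ⊤ | ==

Converged values:
  [0] ⊤
  [1] 3
  [2] ⊤
  [3] 2
  [4] ⊤
  [5] 0
  [6] 0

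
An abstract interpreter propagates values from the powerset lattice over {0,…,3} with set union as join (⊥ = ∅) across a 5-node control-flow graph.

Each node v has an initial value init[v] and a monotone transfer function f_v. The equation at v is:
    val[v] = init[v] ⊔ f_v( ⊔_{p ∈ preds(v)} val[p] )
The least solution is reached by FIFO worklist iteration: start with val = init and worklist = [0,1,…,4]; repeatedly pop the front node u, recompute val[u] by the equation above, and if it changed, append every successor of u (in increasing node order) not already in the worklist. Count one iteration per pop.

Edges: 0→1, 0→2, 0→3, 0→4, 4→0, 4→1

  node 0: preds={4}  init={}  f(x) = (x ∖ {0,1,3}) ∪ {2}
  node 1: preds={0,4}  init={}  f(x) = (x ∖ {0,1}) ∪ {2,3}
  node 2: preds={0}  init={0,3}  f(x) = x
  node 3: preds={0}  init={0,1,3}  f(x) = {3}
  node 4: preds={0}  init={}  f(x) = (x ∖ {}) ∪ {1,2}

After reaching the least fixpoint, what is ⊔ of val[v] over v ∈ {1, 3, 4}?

Worklist (7 pops):
  #1 pop 0: in={} → {2} (was {}); enqueue []
  #2 pop 1: in={2} → {2,3} (was {}); enqueue []
  #3 pop 2: in={2} → {0,2,3} (was {0,3}); enqueue []
  #4 pop 3: in={2} → {0,1,3} (no change)
  #5 pop 4: in={2} → {1,2} (was {}); enqueue [0,1]
  #6 pop 0: in={1,2} → {2} (no change)
  #7 pop 1: in={1,2} → {2,3} (no change)

Fixpoint:
  val[0] = {2}
  val[1] = {2,3}
  val[2] = {0,2,3}
  val[3] = {0,1,3}
  val[4] = {1,2}

{0,1,2,3}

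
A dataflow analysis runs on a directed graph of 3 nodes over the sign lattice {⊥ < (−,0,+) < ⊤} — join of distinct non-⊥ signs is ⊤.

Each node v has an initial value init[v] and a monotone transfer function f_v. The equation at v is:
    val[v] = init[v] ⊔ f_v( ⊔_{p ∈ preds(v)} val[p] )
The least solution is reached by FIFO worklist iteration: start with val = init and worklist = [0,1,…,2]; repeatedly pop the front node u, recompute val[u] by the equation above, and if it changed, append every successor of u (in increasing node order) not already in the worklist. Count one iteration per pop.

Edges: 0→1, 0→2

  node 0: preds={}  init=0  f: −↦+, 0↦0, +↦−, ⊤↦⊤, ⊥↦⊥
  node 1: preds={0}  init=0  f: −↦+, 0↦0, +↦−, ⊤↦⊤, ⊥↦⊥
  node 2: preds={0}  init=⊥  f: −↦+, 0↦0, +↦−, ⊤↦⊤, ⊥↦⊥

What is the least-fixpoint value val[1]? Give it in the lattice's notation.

Iteration log — 3 steps:
  step 1. node 0  ⊔preds=⊥  new=0  stable
  step 2. node 1  ⊔preds=0  new=0  stable
  step 3. node 2  ⊔preds=0  new=0  old=⊥  +wl: 

Least fixpoint reached:
  node 0: 0
  node 1: 0
  node 2: 0

0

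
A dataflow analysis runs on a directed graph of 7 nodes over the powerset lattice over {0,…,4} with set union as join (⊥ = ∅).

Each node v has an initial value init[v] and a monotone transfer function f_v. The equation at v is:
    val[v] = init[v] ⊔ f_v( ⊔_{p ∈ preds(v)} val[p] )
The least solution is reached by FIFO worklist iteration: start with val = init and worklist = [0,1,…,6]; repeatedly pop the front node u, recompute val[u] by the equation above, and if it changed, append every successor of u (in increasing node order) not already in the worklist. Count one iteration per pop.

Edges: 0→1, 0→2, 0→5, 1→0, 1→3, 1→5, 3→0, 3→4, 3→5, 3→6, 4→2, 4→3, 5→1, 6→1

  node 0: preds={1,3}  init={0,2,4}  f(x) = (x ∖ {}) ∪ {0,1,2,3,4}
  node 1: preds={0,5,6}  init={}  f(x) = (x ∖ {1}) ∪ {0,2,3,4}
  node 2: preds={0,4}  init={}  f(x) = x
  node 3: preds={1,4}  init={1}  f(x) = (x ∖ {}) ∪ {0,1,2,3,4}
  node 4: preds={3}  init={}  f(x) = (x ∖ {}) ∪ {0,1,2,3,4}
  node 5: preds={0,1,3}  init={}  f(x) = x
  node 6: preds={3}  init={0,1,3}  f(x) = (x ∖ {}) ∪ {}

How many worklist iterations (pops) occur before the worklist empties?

11

Trace (11 dequeues):
  [1] u=0 | in {1} | out {0,1,2,3,4} | prev {0,2,4} | push {}
  [2] u=1 | in {0,1,2,3,4} | out {0,2,3,4} | prev {} | push {0}
  [3] u=2 | in {0,1,2,3,4} | out {0,1,2,3,4} | prev {} | push {}
  [4] u=3 | in {0,2,3,4} | out {0,1,2,3,4} | prev {1} | push {}
  [5] u=4 | in {0,1,2,3,4} | out {0,1,2,3,4} | prev {} | push {2,3}
  [6] u=5 | in {0,1,2,3,4} | out {0,1,2,3,4} | prev {} | push {1}
  [7] u=6 | in {0,1,2,3,4} | out {0,1,2,3,4} | prev {0,1,3} | push {}
  [8] u=0 | in {0,1,2,3,4} | out {0,1,2,3,4} | ==
  [9] u=2 | in {0,1,2,3,4} | out {0,1,2,3,4} | ==
  [10] u=3 | in {0,1,2,3,4} | out {0,1,2,3,4} | ==
  [11] u=1 | in {0,1,2,3,4} | out {0,2,3,4} | ==

Converged values:
  [0] {0,1,2,3,4}
  [1] {0,2,3,4}
  [2] {0,1,2,3,4}
  [3] {0,1,2,3,4}
  [4] {0,1,2,3,4}
  [5] {0,1,2,3,4}
  [6] {0,1,2,3,4}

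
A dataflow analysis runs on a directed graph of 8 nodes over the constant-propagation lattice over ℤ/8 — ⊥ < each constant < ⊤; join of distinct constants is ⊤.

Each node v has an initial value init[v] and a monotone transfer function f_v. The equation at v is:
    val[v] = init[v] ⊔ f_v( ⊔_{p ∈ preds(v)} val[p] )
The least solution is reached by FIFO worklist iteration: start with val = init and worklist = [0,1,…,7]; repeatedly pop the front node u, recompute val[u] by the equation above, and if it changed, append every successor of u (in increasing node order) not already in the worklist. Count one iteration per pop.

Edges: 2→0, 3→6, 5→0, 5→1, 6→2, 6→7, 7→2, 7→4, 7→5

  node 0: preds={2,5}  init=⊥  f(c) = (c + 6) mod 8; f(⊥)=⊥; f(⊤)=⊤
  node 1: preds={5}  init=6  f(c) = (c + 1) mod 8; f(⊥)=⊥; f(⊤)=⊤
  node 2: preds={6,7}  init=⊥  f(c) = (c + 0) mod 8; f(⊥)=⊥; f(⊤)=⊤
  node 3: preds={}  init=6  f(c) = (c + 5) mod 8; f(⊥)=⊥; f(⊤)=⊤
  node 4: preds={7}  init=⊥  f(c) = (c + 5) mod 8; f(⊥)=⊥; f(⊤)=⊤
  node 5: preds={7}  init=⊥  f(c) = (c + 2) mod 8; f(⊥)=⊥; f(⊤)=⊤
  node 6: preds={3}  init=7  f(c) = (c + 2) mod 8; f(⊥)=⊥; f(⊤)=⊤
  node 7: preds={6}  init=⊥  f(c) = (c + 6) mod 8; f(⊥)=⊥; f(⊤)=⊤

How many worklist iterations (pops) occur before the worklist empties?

14

Iteration log — 14 steps:
  step 1. node 0  ⊔preds=⊥  new=⊥  stable
  step 2. node 1  ⊔preds=⊥  new=6  stable
  step 3. node 2  ⊔preds=7  new=7  old=⊥  +wl: 0
  step 4. node 3  ⊔preds=⊥  new=6  stable
  step 5. node 4  ⊔preds=⊥  new=⊥  stable
  step 6. node 5  ⊔preds=⊥  new=⊥  stable
  step 7. node 6  ⊔preds=6  new=⊤  old=7  +wl: 2
  step 8. node 7  ⊔preds=⊤  new=⊤  old=⊥  +wl: 4,5
  step 9. node 0  ⊔preds=7  new=5  old=⊥  +wl: 
  step 10. node 2  ⊔preds=⊤  new=⊤  old=7  +wl: 0
  step 11. node 4  ⊔preds=⊤  new=⊤  old=⊥  +wl: 
  step 12. node 5  ⊔preds=⊤  new=⊤  old=⊥  +wl: 1
  step 13. node 0  ⊔preds=⊤  new=⊤  old=5  +wl: 
  step 14. node 1  ⊔preds=⊤  new=⊤  old=6  +wl: 

Least fixpoint reached:
  node 0: ⊤
  node 1: ⊤
  node 2: ⊤
  node 3: 6
  node 4: ⊤
  node 5: ⊤
  node 6: ⊤
  node 7: ⊤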